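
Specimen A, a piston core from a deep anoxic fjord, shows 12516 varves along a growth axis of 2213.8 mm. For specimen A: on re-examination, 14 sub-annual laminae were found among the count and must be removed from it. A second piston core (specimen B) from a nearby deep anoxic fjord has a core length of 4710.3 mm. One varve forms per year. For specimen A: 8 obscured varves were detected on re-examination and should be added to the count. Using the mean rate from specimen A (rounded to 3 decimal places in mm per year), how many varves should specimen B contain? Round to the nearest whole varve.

26612 varves

Specimen A: correcting the raw count gives 12516 − 14 + 8 = 12510 true varves.
A: Extension rate ≈ 2213.8 / 12510 = 0.177 mm/year.
Specimen B: 4710.3 mm / 0.177 mm per year = 26611.86 years ≈ 26612 varves.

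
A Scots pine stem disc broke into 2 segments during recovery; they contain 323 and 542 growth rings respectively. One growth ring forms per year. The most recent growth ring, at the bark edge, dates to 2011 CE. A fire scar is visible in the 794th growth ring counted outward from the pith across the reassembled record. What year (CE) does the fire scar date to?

1940 CE

Total growth rings = 323 + 542 = 865.
The fire scar sits at growth ring 794 from the pith, so 865 − 794 = 71 growth rings formed after it.
Counting back 71 years from 2011 CE places the fire scar in 2011 − 71 = 1940 CE.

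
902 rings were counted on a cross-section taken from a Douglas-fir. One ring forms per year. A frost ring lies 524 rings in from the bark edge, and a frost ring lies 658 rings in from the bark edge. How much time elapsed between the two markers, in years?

134 years

Separation: 658 − 524 = 134 rings.
At one ring per year, 134 years elapsed between them.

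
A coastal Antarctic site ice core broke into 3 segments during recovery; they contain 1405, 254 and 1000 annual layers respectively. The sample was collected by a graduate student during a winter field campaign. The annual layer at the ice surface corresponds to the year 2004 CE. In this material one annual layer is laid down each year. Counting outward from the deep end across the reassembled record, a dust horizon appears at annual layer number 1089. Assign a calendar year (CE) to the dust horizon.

434 CE

Total annual layers = 1405 + 254 + 1000 = 2659.
The dust horizon sits at annual layer 1089 from the deep end, so 2659 − 1089 = 1570 annual layers formed after it.
The annual layer at the ice surface is 2004 CE, so the dust horizon dates to 2004 − 1570 = 434 CE.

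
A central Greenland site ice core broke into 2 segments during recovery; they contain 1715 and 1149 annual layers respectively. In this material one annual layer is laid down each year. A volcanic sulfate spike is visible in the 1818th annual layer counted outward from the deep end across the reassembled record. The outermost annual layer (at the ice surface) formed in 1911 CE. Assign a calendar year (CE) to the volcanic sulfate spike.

Total annual layers = 1715 + 1149 = 2864.
Between annual layer 1818 and the ice surface there are 2864 − 1818 = 1046 annual layers.
Counting back 1046 years from 1911 CE places the volcanic sulfate spike in 1911 − 1046 = 865 CE.

865 CE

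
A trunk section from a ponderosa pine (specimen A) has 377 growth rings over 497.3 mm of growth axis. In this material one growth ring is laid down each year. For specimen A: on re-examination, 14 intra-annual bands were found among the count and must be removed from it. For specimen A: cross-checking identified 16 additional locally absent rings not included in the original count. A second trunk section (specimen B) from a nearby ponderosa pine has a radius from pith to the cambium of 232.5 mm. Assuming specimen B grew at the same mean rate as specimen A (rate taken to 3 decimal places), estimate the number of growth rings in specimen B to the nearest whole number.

Specimen A: adjusted count: 377 − 14 + 16 = 379 growth rings.
A: Extension rate ≈ 497.3 / 379 = 1.312 mm/yr.
B spans 232.5 / 1.312 = 177.21 years ≈ 177 growth rings.

177 growth rings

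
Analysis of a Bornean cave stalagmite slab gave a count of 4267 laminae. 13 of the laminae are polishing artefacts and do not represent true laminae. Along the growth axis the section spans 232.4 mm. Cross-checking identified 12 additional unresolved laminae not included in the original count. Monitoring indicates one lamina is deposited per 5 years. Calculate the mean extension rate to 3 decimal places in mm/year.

0.011 mm/year

True lamina count = 4267 − 13 + 12 = 4266.
At 5 years per lamina, 4266 × 5 = 21330 years.
Extension rate ≈ 232.4 / 21330 = 0.011 mm/year.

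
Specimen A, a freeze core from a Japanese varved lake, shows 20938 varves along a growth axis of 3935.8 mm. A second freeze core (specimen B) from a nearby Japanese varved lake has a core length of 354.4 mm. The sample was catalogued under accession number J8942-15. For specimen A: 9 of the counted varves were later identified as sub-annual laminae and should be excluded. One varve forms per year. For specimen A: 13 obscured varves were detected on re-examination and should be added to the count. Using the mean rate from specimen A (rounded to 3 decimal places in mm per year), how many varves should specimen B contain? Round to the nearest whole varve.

Specimen A: after corrections the count is 20938 − 9 + 13 = 20942 varves.
A: Mean rate = 3935.8 mm / 20942 years ≈ 0.188 mm/yr.
B spans 354.4 / 0.188 = 1885.11 years ≈ 1885 varves.

1885 varves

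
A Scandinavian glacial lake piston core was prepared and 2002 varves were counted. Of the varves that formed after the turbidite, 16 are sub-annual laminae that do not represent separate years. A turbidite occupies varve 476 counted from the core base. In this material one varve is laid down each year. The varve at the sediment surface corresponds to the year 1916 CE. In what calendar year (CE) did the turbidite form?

406 CE

Between varve 476 and the sediment surface there are 2002 − 476 = 1526 varves.
Removing the 16 false varves leaves 1526 − 16 = 1510 true varves beyond the turbidite.
1916 − 1510 = 406 CE.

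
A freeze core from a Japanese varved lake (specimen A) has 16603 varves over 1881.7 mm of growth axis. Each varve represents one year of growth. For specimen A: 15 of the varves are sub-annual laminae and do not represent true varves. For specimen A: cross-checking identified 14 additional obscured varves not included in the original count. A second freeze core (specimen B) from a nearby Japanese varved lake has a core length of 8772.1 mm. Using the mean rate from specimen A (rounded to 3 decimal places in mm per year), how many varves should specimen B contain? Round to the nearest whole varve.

Specimen A: true varve count = 16603 − 15 + 14 = 16602.
A: Mean rate = 1881.7 mm / 16602 years ≈ 0.113 mm/yr.
For B, 8772.1 / 0.113 = 77629.20 years ≈ 77629 varves.

77629 varves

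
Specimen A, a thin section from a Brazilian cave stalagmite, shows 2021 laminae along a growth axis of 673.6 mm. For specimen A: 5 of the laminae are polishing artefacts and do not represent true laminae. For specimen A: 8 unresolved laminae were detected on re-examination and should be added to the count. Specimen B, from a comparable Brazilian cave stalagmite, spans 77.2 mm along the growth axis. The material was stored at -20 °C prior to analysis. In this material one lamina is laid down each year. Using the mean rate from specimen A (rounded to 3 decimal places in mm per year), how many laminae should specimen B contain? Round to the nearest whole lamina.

Specimen A: after corrections the count is 2021 − 5 + 8 = 2024 laminae.
A: Mean rate = 673.6 mm / 2024 years ≈ 0.333 mm/year.
B spans 77.2 / 0.333 = 231.83 years ≈ 232 laminae.

232 laminae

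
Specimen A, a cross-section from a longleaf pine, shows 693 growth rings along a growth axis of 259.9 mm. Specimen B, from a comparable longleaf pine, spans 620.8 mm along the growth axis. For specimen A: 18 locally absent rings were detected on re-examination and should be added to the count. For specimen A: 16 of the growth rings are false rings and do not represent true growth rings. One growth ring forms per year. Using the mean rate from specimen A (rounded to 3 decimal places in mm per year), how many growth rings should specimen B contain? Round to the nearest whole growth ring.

1660 growth rings

Specimen A: adjusted count: 693 − 16 + 18 = 695 growth rings.
A: Mean rate = 259.9 mm / 695 years ≈ 0.374 mm per year.
B spans 620.8 / 0.374 = 1659.89 years ≈ 1660 growth rings.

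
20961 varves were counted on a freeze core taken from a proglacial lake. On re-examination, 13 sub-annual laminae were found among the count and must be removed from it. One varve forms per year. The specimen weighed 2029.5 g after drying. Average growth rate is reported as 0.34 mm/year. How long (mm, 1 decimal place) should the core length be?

True varve count = 20961 − 13 = 20948.
Predicted length = 0.34 mm/year × 20948 years = 7122.3 mm.

7122.3 mm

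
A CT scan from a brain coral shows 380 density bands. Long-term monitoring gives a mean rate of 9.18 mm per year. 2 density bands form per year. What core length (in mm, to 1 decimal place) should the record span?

Dividing by 2 density bands per year: 380 / 2 = 190 years.
Predicted length = 9.18 mm/year × 190 years = 1744.2 mm.

1744.2 mm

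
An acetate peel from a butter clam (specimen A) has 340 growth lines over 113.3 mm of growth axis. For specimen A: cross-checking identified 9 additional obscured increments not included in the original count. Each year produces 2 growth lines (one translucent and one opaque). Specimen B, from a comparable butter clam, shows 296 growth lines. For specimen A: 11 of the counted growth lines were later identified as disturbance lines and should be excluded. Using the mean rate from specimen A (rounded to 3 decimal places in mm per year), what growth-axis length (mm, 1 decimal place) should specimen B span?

Specimen A: true growth line count = 340 − 11 + 9 = 338.
Specimen A: with 2 growth lines per year, 338 / 2 = 169 years.
A: 113.3 mm over 169 years gives 113.3 / 169 ≈ 0.670 mm per year.
Specimen B: dividing by 2 growth lines per year: 296 / 2 = 148 years. B's length ≈ 0.670 × 148 = 99.2 mm.

99.2 mm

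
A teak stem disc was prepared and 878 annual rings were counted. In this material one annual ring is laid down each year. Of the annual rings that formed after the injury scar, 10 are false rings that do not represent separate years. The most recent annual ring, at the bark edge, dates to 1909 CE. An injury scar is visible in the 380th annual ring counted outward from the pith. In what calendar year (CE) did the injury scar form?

878 − 380 = 498 annual rings lie beyond the injury scar toward the bark edge.
Excluding 10 false annual rings: 498 − 10 = 488.
1909 − 488 = 1421 CE.

1421 CE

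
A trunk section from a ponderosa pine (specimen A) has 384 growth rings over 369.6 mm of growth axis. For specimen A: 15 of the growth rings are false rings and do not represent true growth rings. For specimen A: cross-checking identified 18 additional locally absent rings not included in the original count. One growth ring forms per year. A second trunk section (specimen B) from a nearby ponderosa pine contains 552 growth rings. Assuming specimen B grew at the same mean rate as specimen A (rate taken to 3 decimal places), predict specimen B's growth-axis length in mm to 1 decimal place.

527.2 mm

Specimen A: adjusted count: 384 − 15 + 18 = 387 growth rings.
A: 369.6 mm over 387 years gives 369.6 / 387 ≈ 0.955 mm/year.
For B, 0.955 mm/year × 552 years = 527.2 mm.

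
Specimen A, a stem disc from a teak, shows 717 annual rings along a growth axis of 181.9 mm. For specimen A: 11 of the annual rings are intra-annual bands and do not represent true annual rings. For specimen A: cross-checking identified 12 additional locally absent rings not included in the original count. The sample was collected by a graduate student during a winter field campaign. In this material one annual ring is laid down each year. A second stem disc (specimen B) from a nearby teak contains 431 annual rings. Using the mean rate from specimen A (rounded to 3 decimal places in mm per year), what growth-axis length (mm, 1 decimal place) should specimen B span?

109.0 mm

Specimen A: correcting the raw count gives 717 − 11 + 12 = 718 true annual rings.
A: 181.9 mm over 718 years gives 181.9 / 718 ≈ 0.253 mm/year.
Length of B = 0.253 × 431 = 109.0 mm.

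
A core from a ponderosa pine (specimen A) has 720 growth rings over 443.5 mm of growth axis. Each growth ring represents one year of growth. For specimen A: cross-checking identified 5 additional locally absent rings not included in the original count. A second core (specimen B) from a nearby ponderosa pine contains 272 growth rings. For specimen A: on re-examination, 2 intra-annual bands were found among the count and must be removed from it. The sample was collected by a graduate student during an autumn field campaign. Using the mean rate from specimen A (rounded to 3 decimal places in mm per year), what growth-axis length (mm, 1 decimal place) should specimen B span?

166.7 mm

Specimen A: after corrections the count is 720 − 2 + 5 = 723 growth rings.
A: 443.5 mm over 723 years gives 443.5 / 723 ≈ 0.613 mm/yr.
Length of B = 0.613 × 272 = 166.7 mm.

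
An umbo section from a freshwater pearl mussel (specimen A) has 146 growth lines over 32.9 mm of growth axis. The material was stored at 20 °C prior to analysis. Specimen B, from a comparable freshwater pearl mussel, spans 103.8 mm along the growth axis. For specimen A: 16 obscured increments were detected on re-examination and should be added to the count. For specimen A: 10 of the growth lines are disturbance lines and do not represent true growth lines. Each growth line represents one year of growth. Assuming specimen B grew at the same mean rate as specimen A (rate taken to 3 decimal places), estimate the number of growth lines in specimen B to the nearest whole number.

Specimen A: adjusted count: 146 − 10 + 16 = 152 growth lines.
A: Extension rate ≈ 32.9 / 152 = 0.216 mm/yr.
For B, 103.8 / 0.216 = 480.56 years ≈ 481 growth lines.

481 growth lines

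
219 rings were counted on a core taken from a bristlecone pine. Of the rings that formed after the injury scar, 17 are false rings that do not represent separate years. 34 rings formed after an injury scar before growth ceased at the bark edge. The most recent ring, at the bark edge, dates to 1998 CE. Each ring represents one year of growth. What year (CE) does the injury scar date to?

1981 CE

34 rings formed after the injury scar.
Removing the 17 false rings leaves 34 − 17 = 17 true rings beyond the injury scar.
1998 − 17 = 1981 CE.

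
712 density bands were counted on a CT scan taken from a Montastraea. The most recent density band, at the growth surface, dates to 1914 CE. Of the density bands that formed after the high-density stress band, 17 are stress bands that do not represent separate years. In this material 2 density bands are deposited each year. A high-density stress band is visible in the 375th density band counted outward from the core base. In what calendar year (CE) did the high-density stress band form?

712 − 375 = 337 density bands lie beyond the high-density stress band toward the growth surface.
Removing the 17 false density bands leaves 337 − 17 = 320 true density bands beyond the high-density stress band.
With 2 density bands per year, 320 / 2 = 160 years.
The density band at the growth surface is 1914 CE, so the high-density stress band dates to 1914 − 160 = 1754 CE.

1754 CE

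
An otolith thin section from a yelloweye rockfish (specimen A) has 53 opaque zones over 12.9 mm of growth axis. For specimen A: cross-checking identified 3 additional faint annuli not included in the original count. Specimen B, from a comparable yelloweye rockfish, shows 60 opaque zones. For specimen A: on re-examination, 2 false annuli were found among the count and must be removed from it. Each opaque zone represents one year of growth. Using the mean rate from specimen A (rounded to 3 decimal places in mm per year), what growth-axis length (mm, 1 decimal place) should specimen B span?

Specimen A: adjusted count: 53 − 2 + 3 = 54 opaque zones.
A: Extension rate ≈ 12.9 / 54 = 0.239 mm/year.
For B, 0.239 mm/year × 60 years = 14.3 mm.

14.3 mm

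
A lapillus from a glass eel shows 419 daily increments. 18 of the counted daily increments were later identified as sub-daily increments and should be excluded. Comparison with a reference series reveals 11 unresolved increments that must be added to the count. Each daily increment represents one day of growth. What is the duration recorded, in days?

412 d

After corrections the count is 419 − 18 + 11 = 412 daily increments.
One daily increment per day makes the duration 412 days.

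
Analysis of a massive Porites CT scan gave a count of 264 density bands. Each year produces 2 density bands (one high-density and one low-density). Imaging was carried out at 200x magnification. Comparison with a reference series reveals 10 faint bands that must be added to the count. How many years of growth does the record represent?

137 years

Adjusted count: 264 + 10 = 274 density bands.
274 density bands at 2 per year is 274 / 2 = 137 years.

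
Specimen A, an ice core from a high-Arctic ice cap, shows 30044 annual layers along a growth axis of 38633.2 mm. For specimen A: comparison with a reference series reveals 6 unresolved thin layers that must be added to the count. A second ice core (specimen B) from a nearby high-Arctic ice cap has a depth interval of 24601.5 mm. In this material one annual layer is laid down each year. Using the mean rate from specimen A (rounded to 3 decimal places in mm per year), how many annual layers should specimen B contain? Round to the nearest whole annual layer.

Specimen A: after corrections the count is 30044 + 6 = 30050 annual layers.
A: 38633.2 mm over 30050 years gives 38633.2 / 30050 ≈ 1.286 mm per year.
For B, 24601.5 / 1.286 = 19130.25 years ≈ 19130 annual layers.

19130 annual layers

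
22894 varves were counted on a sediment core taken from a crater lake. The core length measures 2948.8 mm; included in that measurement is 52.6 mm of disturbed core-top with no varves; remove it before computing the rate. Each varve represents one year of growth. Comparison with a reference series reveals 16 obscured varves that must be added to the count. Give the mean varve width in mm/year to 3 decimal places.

0.126 mm/year

After corrections the count is 22894 + 16 = 22910 varves.
The growth record spans 2948.8 − 52.6 = 2896.2 mm.
Extension rate ≈ 2896.2 / 22910 = 0.126 mm/year.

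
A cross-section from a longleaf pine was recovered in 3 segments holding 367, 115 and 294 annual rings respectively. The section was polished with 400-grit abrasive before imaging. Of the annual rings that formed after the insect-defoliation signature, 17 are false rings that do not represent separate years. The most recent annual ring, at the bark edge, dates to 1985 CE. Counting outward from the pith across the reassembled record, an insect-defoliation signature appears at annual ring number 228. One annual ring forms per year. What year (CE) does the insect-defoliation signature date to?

Total annual rings = 367 + 115 + 294 = 776.
The insect-defoliation signature sits at annual ring 228 from the pith, so 776 − 228 = 548 annual rings formed after it.
548 − 17 false = 531 true annual rings after the insect-defoliation signature.
The annual ring at the bark edge is 1985 CE, so the insect-defoliation signature dates to 1985 − 531 = 1454 CE.

1454 CE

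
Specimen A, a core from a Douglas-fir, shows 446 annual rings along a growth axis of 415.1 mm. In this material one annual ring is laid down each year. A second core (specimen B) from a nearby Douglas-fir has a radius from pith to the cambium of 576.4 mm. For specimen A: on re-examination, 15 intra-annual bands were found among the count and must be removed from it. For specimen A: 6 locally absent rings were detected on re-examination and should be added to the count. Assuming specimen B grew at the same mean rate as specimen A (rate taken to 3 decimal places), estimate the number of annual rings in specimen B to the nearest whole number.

Specimen A: true annual ring count = 446 − 15 + 6 = 437.
A: Extension rate ≈ 415.1 / 437 = 0.950 mm per year.
For B, 576.4 / 0.950 = 606.74 years ≈ 607 annual rings.

607 annual rings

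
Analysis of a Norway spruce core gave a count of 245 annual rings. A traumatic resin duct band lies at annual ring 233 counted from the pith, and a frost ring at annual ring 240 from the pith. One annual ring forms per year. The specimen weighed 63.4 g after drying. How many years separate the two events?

The two markers are separated by 240 − 233 = 7 annual rings.
At one annual ring per year, 7 years elapsed between them.

7 yr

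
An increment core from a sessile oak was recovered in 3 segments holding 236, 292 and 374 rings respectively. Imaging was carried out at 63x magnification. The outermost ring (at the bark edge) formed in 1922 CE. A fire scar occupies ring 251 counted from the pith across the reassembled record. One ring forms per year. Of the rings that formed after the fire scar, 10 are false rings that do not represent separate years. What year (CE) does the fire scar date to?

1281 CE

Total rings = 236 + 292 + 374 = 902.
902 − 251 = 651 rings lie beyond the fire scar toward the bark edge.
Excluding 10 false rings: 651 − 10 = 641.
The ring at the bark edge is 1922 CE, so the fire scar dates to 1922 − 641 = 1281 CE.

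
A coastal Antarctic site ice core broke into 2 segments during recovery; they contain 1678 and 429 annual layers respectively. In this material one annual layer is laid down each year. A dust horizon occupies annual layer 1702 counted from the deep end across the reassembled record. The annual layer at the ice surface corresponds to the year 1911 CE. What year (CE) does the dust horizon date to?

1506 CE

Total annual layers = 1678 + 429 = 2107.
The dust horizon sits at annual layer 1702 from the deep end, so 2107 − 1702 = 405 annual layers formed after it.
The annual layer at the ice surface is 1911 CE, so the dust horizon dates to 1911 − 405 = 1506 CE.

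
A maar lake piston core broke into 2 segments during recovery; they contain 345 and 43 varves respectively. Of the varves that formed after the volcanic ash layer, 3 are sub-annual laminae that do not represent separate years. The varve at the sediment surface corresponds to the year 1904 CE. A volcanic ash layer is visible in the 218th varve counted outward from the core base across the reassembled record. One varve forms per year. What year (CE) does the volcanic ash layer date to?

1737 CE

Total varves = 345 + 43 = 388.
Between varve 218 and the sediment surface there are 388 − 218 = 170 varves.
Excluding 3 false varves: 170 − 3 = 167.
Counting back 167 years from 1904 CE places the volcanic ash layer in 1904 − 167 = 1737 CE.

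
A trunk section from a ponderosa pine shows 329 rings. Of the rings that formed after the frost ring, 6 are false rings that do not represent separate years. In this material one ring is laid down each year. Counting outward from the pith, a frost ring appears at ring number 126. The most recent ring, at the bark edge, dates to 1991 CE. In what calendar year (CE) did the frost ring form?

Between ring 126 and the bark edge there are 329 − 126 = 203 rings.
Excluding 6 false rings: 203 − 6 = 197.
Counting back 197 years from 1991 CE places the frost ring in 1991 − 197 = 1794 CE.

1794 CE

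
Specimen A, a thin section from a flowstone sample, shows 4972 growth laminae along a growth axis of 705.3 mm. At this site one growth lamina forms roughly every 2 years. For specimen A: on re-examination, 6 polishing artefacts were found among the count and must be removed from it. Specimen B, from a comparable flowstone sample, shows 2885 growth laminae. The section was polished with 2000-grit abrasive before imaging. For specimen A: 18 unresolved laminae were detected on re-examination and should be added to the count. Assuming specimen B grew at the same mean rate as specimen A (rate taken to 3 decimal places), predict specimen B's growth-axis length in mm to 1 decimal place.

Specimen A: adjusted count: 4972 − 6 + 18 = 4984 growth laminae.
Specimen A: at 2 years per growth lamina, 4984 × 2 = 9968 years.
A: Extension rate ≈ 705.3 / 9968 = 0.071 mm per year.
Specimen B: multiplying by 2 years per growth lamina: 2885 × 2 = 5770 years. Length of B = 0.071 × 5770 = 409.7 mm.

409.7 mm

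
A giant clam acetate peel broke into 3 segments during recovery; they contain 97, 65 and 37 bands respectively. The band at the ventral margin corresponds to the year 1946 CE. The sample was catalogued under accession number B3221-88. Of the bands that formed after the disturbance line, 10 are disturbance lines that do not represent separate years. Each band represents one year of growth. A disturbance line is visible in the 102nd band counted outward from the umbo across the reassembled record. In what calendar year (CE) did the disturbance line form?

1859 CE

Total bands = 97 + 65 + 37 = 199.
199 − 102 = 97 bands lie beyond the disturbance line toward the ventral margin.
Removing the 10 false bands leaves 97 − 10 = 87 true bands beyond the disturbance line.
Counting back 87 years from 1946 CE places the disturbance line in 1946 − 87 = 1859 CE.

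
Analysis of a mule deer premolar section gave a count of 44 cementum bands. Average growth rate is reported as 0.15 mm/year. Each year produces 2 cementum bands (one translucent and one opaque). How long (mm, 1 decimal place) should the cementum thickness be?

44 cementum bands at 2 per year is 44 / 2 = 22 years.
Predicted length = 0.15 mm/year × 22 years = 3.3 mm.

3.3 mm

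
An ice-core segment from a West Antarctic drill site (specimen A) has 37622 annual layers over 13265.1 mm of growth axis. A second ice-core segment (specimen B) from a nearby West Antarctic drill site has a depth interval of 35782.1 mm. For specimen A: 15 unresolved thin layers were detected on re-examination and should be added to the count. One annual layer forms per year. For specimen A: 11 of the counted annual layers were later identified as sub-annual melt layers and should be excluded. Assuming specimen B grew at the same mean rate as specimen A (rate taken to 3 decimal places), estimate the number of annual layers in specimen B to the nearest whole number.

101366 annual layers

Specimen A: adjusted count: 37622 − 11 + 15 = 37626 annual layers.
A: Mean rate = 13265.1 mm / 37626 years ≈ 0.353 mm/yr.
Specimen B: 35782.1 mm / 0.353 mm per year = 101365.72 years ≈ 101366 annual layers.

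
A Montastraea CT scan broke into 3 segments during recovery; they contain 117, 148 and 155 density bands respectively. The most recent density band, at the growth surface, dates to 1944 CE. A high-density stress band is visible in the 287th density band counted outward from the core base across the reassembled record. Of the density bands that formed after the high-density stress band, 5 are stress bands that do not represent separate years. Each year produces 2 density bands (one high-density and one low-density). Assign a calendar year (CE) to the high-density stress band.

1880 CE

Total density bands = 117 + 148 + 155 = 420.
The high-density stress band sits at density band 287 from the core base, so 420 − 287 = 133 density bands formed after it.
Removing the 5 false density bands leaves 133 − 5 = 128 true density bands beyond the high-density stress band.
128 density bands at 2 per year is 128 / 2 = 64 years.
Counting back 64 years from 1944 CE places the high-density stress band in 1944 − 64 = 1880 CE.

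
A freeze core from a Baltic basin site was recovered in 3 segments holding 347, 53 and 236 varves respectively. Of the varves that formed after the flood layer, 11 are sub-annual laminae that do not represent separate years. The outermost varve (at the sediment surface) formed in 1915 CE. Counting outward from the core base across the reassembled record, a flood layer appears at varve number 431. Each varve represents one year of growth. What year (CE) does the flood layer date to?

Total varves = 347 + 53 + 236 = 636.
636 − 431 = 205 varves lie beyond the flood layer toward the sediment surface.
205 − 11 false = 194 true varves after the flood layer.
1915 − 194 = 1721 CE.

1721 CE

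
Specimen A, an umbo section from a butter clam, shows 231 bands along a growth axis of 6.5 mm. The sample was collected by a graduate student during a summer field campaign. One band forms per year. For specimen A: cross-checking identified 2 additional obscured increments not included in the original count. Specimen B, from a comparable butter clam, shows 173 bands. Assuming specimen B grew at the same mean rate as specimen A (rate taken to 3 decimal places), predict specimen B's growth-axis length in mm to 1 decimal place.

4.8 mm

Specimen A: adjusted count: 231 + 2 = 233 bands.
A: 6.5 mm over 233 years gives 6.5 / 233 ≈ 0.028 mm per year.
Length of B = 0.028 × 173 = 4.8 mm.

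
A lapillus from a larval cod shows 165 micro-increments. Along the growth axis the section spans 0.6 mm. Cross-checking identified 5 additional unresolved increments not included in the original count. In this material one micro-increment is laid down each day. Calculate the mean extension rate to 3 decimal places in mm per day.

0.004 mm per day

True micro-increment count = 165 + 5 = 170.
Extension rate ≈ 0.6 / 170 = 0.004 mm per day.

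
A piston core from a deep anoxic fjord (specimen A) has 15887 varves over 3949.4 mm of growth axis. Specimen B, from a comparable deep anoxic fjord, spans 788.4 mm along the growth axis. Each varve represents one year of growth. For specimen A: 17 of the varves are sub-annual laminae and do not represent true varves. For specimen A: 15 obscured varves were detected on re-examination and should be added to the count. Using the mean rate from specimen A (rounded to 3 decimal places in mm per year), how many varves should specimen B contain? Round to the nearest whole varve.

3166 varves

Specimen A: after corrections the count is 15887 − 17 + 15 = 15885 varves.
A: Extension rate ≈ 3949.4 / 15885 = 0.249 mm/yr.
Specimen B: 788.4 mm / 0.249 mm per year = 3166.27 years ≈ 3166 varves.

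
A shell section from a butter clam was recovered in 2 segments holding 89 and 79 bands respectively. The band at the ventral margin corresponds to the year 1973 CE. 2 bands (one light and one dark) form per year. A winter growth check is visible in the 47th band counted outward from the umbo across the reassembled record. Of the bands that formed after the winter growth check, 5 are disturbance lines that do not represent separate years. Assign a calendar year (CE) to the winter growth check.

Total bands = 89 + 79 = 168.
The winter growth check sits at band 47 from the umbo, so 168 − 47 = 121 bands formed after it.
Removing the 5 false bands leaves 121 − 5 = 116 true bands beyond the winter growth check.
Dividing by 2 bands per year: 116 / 2 = 58 years.
1973 − 58 = 1915 CE.

1915 CE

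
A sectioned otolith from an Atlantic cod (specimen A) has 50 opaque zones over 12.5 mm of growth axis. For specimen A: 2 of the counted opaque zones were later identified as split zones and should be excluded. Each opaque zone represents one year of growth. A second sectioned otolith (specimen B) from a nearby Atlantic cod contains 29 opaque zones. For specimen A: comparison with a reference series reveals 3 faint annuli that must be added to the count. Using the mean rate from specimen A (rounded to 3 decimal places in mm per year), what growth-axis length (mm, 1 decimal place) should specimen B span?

7.1 mm

Specimen A: true opaque zone count = 50 − 2 + 3 = 51.
A: Extension rate ≈ 12.5 / 51 = 0.245 mm/year.
B's length ≈ 0.245 × 29 = 7.1 mm.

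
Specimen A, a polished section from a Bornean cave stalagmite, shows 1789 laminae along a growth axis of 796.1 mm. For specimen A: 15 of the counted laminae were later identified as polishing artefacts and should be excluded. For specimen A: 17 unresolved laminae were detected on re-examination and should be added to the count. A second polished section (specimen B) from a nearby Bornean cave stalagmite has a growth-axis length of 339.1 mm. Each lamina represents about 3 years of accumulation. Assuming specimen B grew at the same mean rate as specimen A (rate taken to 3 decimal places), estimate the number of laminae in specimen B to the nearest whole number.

764 laminae

Specimen A: after corrections the count is 1789 − 15 + 17 = 1791 laminae.
Specimen A: multiplying by 3 years per lamina: 1791 × 3 = 5373 years.
A: Mean rate = 796.1 mm / 5373 years ≈ 0.148 mm per year.
B spans 339.1 / 0.148 = 2291.22 years; at 3 years per lamina that is 2291.22 / 3 ≈ 764 laminae.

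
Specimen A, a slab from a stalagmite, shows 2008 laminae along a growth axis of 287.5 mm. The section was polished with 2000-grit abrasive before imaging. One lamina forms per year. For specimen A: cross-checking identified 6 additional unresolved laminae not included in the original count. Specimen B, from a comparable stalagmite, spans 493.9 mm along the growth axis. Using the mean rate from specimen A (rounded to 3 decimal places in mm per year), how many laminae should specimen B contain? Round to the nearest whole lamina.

3454 laminae

Specimen A: adjusted count: 2008 + 6 = 2014 laminae.
A: Extension rate ≈ 287.5 / 2014 = 0.143 mm/yr.
Specimen B: 493.9 mm / 0.143 mm per year = 3453.85 years ≈ 3454 laminae.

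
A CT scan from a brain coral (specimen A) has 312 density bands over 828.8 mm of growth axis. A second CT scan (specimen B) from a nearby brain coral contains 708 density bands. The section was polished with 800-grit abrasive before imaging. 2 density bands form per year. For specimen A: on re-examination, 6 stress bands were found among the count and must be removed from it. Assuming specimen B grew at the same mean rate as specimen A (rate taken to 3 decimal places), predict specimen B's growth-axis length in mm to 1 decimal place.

1917.6 mm

Specimen A: true density band count = 312 − 6 = 306.
Specimen A: dividing by 2 density bands per year: 306 / 2 = 153 years.
A: 828.8 mm over 153 years gives 828.8 / 153 ≈ 5.417 mm/yr.
Specimen B: 708 density bands at 2 per year is 708 / 2 = 354 years. B's length ≈ 5.417 × 354 = 1917.6 mm.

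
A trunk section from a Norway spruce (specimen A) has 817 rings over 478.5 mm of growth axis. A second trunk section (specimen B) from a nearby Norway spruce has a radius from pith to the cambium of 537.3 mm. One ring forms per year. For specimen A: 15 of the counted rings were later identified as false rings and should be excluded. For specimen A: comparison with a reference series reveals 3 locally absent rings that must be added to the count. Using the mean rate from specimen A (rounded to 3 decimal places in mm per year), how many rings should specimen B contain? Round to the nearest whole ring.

905 rings

Specimen A: true ring count = 817 − 15 + 3 = 805.
A: Mean rate = 478.5 mm / 805 years ≈ 0.594 mm/yr.
For B, 537.3 / 0.594 = 904.55 years ≈ 905 rings.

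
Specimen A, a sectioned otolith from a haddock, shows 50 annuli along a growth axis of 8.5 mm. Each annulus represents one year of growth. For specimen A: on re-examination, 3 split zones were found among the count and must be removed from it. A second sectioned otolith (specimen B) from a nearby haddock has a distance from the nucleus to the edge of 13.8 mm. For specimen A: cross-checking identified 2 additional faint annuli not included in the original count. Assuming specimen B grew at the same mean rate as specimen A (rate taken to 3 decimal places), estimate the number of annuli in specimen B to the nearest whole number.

80 annuli

Specimen A: correcting the raw count gives 50 − 3 + 2 = 49 true annuli.
A: 8.5 mm over 49 years gives 8.5 / 49 ≈ 0.173 mm per year.
Specimen B: 13.8 mm / 0.173 mm per year = 79.77 years ≈ 80 annuli.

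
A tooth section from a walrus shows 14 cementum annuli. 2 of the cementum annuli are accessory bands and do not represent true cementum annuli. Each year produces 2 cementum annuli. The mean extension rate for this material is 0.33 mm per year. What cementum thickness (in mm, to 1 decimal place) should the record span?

Adjusted count: 14 − 2 = 12 cementum annuli.
Dividing by 2 cementum annuli per year: 12 / 2 = 6 years.
Predicted length = 0.33 mm/year × 6 years = 2.0 mm.

2.0 mm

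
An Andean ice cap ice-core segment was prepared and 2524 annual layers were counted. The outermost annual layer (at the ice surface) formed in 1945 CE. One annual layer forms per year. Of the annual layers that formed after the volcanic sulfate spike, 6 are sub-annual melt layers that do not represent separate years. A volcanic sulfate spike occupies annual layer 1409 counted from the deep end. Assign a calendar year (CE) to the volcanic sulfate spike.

Between annual layer 1409 and the ice surface there are 2524 − 1409 = 1115 annual layers.
Removing the 6 false annual layers leaves 1115 − 6 = 1109 true annual layers beyond the volcanic sulfate spike.
The annual layer at the ice surface is 1945 CE, so the volcanic sulfate spike dates to 1945 − 1109 = 836 CE.

836 CE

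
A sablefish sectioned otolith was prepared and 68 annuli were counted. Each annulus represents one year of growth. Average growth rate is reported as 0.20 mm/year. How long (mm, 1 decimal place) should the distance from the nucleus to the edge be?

13.6 mm

68 years of growth are recorded.
68 years at 0.20 mm/year gives 0.20 × 68 = 13.6 mm.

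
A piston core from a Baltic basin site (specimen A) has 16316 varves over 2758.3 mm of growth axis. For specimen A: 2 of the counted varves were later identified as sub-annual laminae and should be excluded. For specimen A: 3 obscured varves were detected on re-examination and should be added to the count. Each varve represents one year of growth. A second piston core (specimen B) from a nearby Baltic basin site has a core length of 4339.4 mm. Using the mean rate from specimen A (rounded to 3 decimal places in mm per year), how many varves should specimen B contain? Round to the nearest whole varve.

25677 varves

Specimen A: correcting the raw count gives 16316 − 2 + 3 = 16317 true varves.
A: Extension rate ≈ 2758.3 / 16317 = 0.169 mm per year.
B spans 4339.4 / 0.169 = 25676.92 years ≈ 25677 varves.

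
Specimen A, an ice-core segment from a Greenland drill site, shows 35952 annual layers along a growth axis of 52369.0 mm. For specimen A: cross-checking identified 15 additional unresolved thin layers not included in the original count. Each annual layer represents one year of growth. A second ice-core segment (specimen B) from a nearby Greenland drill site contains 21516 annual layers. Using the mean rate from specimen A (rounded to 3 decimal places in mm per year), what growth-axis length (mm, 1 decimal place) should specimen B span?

31327.3 mm

Specimen A: adjusted count: 35952 + 15 = 35967 annual layers.
A: Mean rate = 52369.0 mm / 35967 years ≈ 1.456 mm per year.
For B, 1.456 mm/year × 21516 years = 31327.3 mm.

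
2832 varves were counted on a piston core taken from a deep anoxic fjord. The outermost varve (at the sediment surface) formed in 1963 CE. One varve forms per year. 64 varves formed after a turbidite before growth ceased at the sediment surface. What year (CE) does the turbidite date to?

64 varves formed after the turbidite.
The varve at the sediment surface is 1963 CE, so the turbidite dates to 1963 − 64 = 1899 CE.

1899 CE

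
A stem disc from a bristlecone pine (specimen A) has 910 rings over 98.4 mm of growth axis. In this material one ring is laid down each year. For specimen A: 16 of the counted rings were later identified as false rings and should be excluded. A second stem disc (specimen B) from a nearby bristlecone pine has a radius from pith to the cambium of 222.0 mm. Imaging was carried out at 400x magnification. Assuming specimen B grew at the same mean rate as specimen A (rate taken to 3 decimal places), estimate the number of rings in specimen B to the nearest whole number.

Specimen A: true ring count = 910 − 16 = 894.
A: Mean rate = 98.4 mm / 894 years ≈ 0.110 mm/year.
Specimen B: 222.0 mm / 0.110 mm per year = 2018.18 years ≈ 2018 rings.

2018 rings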